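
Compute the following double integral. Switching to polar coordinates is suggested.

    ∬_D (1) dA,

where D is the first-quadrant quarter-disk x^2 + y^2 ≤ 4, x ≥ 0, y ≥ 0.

The region D is 0 ≤ r ≤ 2, 0 ≤ θ ≤ π/2 in polar coordinates, where x = r cos(θ), y = r sin(θ), and dA = r dr dθ.

Under the substitution, the integrand becomes 1, so

    ∬_D (1) dA = ∫_{0}^{π/2} ∫_{0}^{2} (1) · r dr dθ.

Inner integral (in r): ∫_{0}^{2} (1) · r dr = 2.

Outer integral (in θ): ∫_{0}^{π/2} (2) dθ = π.

Therefore ∬_D (1) dA = π.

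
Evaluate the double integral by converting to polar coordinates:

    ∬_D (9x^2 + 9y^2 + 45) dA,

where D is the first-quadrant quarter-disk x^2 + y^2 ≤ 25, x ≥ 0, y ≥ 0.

The region D is 0 ≤ r ≤ 5, 0 ≤ θ ≤ π/2 in polar coordinates, where x = r cos(θ), y = r sin(θ), and dA = r dr dθ.

Under the substitution, the integrand becomes 9r^2 + 45, so

    ∬_D (9x^2 + 9y^2 + 45) dA = ∫_{0}^{π/2} ∫_{0}^{5} (9r^2 + 45) · r dr dθ.

Inner integral (in r): ∫_{0}^{5} (9r^2 + 45) · r dr = 7875/4.

Outer integral (in θ): ∫_{0}^{π/2} (7875/4) dθ = 7875π/8.

Therefore ∬_D (9x^2 + 9y^2 + 45) dA = 7875π/8.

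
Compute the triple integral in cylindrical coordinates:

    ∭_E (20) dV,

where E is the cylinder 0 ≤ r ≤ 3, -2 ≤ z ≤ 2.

In cylindrical coordinates, x = r cos(θ), y = r sin(θ), z = z, and dV = r dr dθ dz.

The integrand becomes 20, so

    ∭_E (20) dV = ∫_{0}^{2π} ∫_{0}^{3} ∫_{-2}^{2} (20) · r dz dr dθ.

Inner (z): 80r.
Middle (r from 0 to 3): 360.
Outer (θ): 720π.

Therefore the triple integral equals 720π.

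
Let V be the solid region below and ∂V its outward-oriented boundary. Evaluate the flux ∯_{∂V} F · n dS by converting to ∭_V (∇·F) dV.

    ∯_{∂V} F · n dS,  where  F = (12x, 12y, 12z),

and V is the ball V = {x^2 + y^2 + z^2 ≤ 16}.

By the divergence theorem,

    ∯_{∂V} F · n dS = ∭_V (∇ · F) dV.

Compute the divergence:
    ∇ · F = ∂F_x/∂x + ∂F_y/∂y + ∂F_z/∂z = 12 + 12 + 12 = 36.

In spherical coordinates, x = ρ sin(φ) cos(θ), y = ρ sin(φ) sin(θ), z = ρ cos(φ), dV = ρ^2 sin(φ) dρ dφ dθ, with 0 ≤ ρ ≤ 4, 0 ≤ φ ≤ π, 0 ≤ θ ≤ 2π.

The integrand, after substitution and multiplying by the volume element, becomes (36) · ρ^2 sin(φ), so

    ∭_V (∇·F) dV = ∫_0^{2π} ∫_0^{π} ∫_0^{4} (36) · ρ^2 sin(φ) dρ dφ dθ.

Inner (ρ from 0 to 4): 768sin(φ).
Middle (φ from 0 to π): 1536.
Outer (θ from 0 to 2π): 3072π.

Therefore ∯_{∂V} F · n dS = 3072π.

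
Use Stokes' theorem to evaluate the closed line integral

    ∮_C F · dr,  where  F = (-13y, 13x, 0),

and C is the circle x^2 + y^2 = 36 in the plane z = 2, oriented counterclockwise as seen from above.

Let S be the flat disk x^2 + y^2 ≤ 36 in the plane z = 2, with upward unit normal n̂ = ẑ. By Stokes' theorem,

    ∮_C F · dr = ∬_S (∇ × F) · n̂ dS = ∬_D (curl F)_z dA,

where D is the disk x^2 + y^2 ≤ 36.

Compute the curl of F = (-13y, 13x, 0):
    (∇ × F)_x = ∂F_z/∂y - ∂F_y/∂z = 0,
    (∇ × F)_y = ∂F_x/∂z - ∂F_z/∂x = 0,
    (∇ × F)_z = ∂F_y/∂x - ∂F_x/∂y = 26.

On z = 2, (curl F)_z = 26.

Convert to polar (x = r cos θ, y = r sin θ, dA = r dr dθ); the integrand becomes 26, so

    ∬_D (curl F)_z dA = ∫_0^{2π} ∫_0^{6} (26) · r dr dθ.

Inner (r from 0 to 6): 468.
Outer (θ from 0 to 2π): 936π.

Therefore ∮_C F · dr = 936π.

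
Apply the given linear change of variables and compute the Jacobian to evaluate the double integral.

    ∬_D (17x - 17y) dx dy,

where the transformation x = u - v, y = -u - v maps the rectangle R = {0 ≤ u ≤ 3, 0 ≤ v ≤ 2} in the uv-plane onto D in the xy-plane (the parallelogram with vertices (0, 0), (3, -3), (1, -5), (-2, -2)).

Compute the Jacobian determinant of (x, y) with respect to (u, v):

    ∂(x,y)/∂(u,v) = | 1  -1 | = (1)(-1) - (-1)(-1) = -2.
                   | -1  -1 |

Its absolute value is |J| = 2 (the area scaling factor).

Substituting x = u - v, y = -u - v into the integrand,

    17x - 17y → 34u,

so the integral becomes

    ∬_R (34u) · |J| du dv = ∫_0^3 ∫_0^2 (68u) dv du.

Inner (v): 136u.
Outer (u): 612.

Therefore ∬_D (17x - 17y) dx dy = 612.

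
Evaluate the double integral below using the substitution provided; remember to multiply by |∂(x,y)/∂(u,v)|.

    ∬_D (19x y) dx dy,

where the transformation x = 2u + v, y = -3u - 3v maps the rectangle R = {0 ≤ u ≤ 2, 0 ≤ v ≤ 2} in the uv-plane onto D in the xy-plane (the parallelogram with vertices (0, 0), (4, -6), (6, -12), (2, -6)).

Compute the Jacobian determinant of (x, y) with respect to (u, v):

    ∂(x,y)/∂(u,v) = | 2  1 | = (2)(-3) - (1)(-3) = -3.
                   | -3  -3 |

Its absolute value is |J| = 3 (the area scaling factor).

Substituting x = 2u + v, y = -3u - 3v into the integrand,

    19x y → -114u^2 - 171u v - 57v^2,

so the integral becomes

    ∬_R (-114u^2 - 171u v - 57v^2) · |J| du dv = ∫_0^2 ∫_0^2 (-342u^2 - 513u v - 171v^2) dv du.

Inner (v): -684u^2 - 1026u - 456.
Outer (u): -4788.

Therefore ∬_D (19x y) dx dy = -4788.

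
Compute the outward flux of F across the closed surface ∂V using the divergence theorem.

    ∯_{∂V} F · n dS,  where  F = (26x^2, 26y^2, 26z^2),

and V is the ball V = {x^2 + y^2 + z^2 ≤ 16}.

By the divergence theorem,

    ∯_{∂V} F · n dS = ∭_V (∇ · F) dV.

Compute the divergence:
    ∇ · F = ∂F_x/∂x + ∂F_y/∂y + ∂F_z/∂z = 52x + 52y + 52z.

In spherical coordinates, x = ρ sin(φ) cos(θ), y = ρ sin(φ) sin(θ), z = ρ cos(φ), dV = ρ^2 sin(φ) dρ dφ dθ, with 0 ≤ ρ ≤ 4, 0 ≤ φ ≤ π, 0 ≤ θ ≤ 2π.

The integrand, after substitution and multiplying by the volume element, becomes (52ρ (sqrt(2)sin(φ)sin(θ + π/4) + cos(φ))) · ρ^2 sin(φ), so

    ∭_V (∇·F) dV = ∫_0^{2π} ∫_0^{π} ∫_0^{4} (52ρ (sqrt(2)sin(φ)sin(θ + π/4) + cos(φ))) · ρ^2 sin(φ) dρ dφ dθ.

Inner (ρ from 0 to 4): 3328(sqrt(2)sin(φ)sin(θ + π/4) + cos(φ))sin(φ).
Middle (φ from 0 to π): 1664sqrt(2)π sin(θ + π/4).
Outer (θ from 0 to 2π): 0.

Therefore ∯_{∂V} F · n dS = 0.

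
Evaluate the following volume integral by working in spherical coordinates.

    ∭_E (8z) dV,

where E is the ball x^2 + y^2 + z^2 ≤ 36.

In spherical coordinates, x = ρ sin(φ) cos(θ), y = ρ sin(φ) sin(θ), z = ρ cos(φ), and dV = ρ^2 sin(φ) dρ dφ dθ.

The integrand becomes 8ρ cos(φ), so

    ∭_E (8z) dV = ∫_{0}^{2π} ∫_{0}^{π} ∫_{0}^{6} (8ρ cos(φ)) · ρ^2 sin(φ) dρ dφ dθ.

Inner (ρ): 1296sin(2φ).
Middle (φ): 0.
Outer (θ): 0.

Therefore the triple integral equals 0.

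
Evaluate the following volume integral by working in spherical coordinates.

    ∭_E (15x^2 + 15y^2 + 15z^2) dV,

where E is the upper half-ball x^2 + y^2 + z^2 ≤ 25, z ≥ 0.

In spherical coordinates, x = ρ sin(φ) cos(θ), y = ρ sin(φ) sin(θ), z = ρ cos(φ), and dV = ρ^2 sin(φ) dρ dφ dθ.

The integrand becomes 15ρ^2, so

    ∭_E (15x^2 + 15y^2 + 15z^2) dV = ∫_{0}^{2π} ∫_{0}^{π/2} ∫_{0}^{5} (15ρ^2) · ρ^2 sin(φ) dρ dφ dθ.

Inner (ρ): 9375sin(φ).
Middle (φ): 9375.
Outer (θ): 18750π.

Therefore the triple integral equals 18750π.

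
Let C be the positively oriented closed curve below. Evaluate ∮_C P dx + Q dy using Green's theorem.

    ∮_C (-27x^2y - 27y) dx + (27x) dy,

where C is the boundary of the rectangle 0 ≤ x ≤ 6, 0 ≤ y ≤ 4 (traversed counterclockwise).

Green's theorem converts the closed line integral into a double integral over the enclosed region D:

    ∮_C P dx + Q dy = ∬_D (∂Q/∂x - ∂P/∂y) dA.

Here P = -27x^2y - 27y, Q = 27x, so

    ∂Q/∂x = 27,    ∂P/∂y = -27x^2 - 27,
    ∂Q/∂x - ∂P/∂y = 27x^2 + 54.

D is the region 0 ≤ x ≤ 6, 0 ≤ y ≤ 4. Evaluating the double integral:

    ∬_D (27x^2 + 54) dA = ∫_0^{6} ∫_0^{4} (27x^2 + 54) dy dx.

Inner (y from 0 to 4): 108x^2 + 216.
Outer (x from 0 to 6): 9072.

Therefore ∮_C P dx + Q dy = 9072.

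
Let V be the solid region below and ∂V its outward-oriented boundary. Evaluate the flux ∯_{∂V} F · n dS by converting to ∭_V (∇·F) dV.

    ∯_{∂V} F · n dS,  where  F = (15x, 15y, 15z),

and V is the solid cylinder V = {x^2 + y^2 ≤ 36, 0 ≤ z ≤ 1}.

By the divergence theorem,

    ∯_{∂V} F · n dS = ∭_V (∇ · F) dV.

Compute the divergence:
    ∇ · F = ∂F_x/∂x + ∂F_y/∂y + ∂F_z/∂z = 15 + 15 + 15 = 45.

In cylindrical coordinates, x = r cos(θ), y = r sin(θ), z = z, dV = r dr dθ dz, with 0 ≤ r ≤ 6, 0 ≤ θ ≤ 2π, 0 ≤ z ≤ 1.

The integrand, after substitution and multiplying by the volume element, becomes (45) · r, so

    ∭_V (∇·F) dV = ∫_0^{2π} ∫_0^{6} ∫_0^{1} (45) · r dz dr dθ.

Inner (z from 0 to 1): 45r.
Middle (r from 0 to 6): 810.
Outer (θ from 0 to 2π): 1620π.

Therefore ∯_{∂V} F · n dS = 1620π.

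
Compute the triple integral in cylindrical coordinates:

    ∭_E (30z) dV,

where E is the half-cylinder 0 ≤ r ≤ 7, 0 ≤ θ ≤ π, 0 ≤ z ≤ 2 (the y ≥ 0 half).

In cylindrical coordinates, x = r cos(θ), y = r sin(θ), z = z, and dV = r dr dθ dz.

The integrand becomes 30z, so

    ∭_E (30z) dV = ∫_{0}^{π} ∫_{0}^{7} ∫_{0}^{2} (30z) · r dz dr dθ.

Inner (z): 60r.
Middle (r from 0 to 7): 1470.
Outer (θ): 1470π.

Therefore the triple integral equals 1470π.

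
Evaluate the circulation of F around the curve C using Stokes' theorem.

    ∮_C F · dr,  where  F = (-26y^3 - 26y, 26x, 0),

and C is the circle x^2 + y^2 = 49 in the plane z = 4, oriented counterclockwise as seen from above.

Let S be the flat disk x^2 + y^2 ≤ 49 in the plane z = 4, with upward unit normal n̂ = ẑ. By Stokes' theorem,

    ∮_C F · dr = ∬_S (∇ × F) · n̂ dS = ∬_D (curl F)_z dA,

where D is the disk x^2 + y^2 ≤ 49.

Compute the curl of F = (-26y^3 - 26y, 26x, 0):
    (∇ × F)_x = ∂F_z/∂y - ∂F_y/∂z = 0,
    (∇ × F)_y = ∂F_x/∂z - ∂F_z/∂x = 0,
    (∇ × F)_z = ∂F_y/∂x - ∂F_x/∂y = 78y^2 + 52.

On z = 4, (curl F)_z = 78y^2 + 52.

Convert to polar (x = r cos θ, y = r sin θ, dA = r dr dθ); the integrand becomes 78r^2sin(θ)^2 + 52, so

    ∬_D (curl F)_z dA = ∫_0^{2π} ∫_0^{7} (78r^2sin(θ)^2 + 52) · r dr dθ.

Inner (r from 0 to 7): 93639sin(θ)^2/2 + 1274.
Outer (θ from 0 to 2π): 98735π/2.

Therefore ∮_C F · dr = 98735π/2.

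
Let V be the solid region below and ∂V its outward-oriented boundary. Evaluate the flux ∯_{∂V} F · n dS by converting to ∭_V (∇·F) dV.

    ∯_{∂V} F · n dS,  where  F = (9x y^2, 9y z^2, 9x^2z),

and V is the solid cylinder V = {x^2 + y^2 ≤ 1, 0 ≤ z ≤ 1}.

By the divergence theorem,

    ∯_{∂V} F · n dS = ∭_V (∇ · F) dV.

Compute the divergence:
    ∇ · F = ∂F_x/∂x + ∂F_y/∂y + ∂F_z/∂z = 9y^2 + 9z^2 + 9x^2 = 9x^2 + 9y^2 + 9z^2.

In cylindrical coordinates, x = r cos(θ), y = r sin(θ), z = z, dV = r dr dθ dz, with 0 ≤ r ≤ 1, 0 ≤ θ ≤ 2π, 0 ≤ z ≤ 1.

The integrand, after substitution and multiplying by the volume element, becomes (9r^2 + 9z^2) · r, so

    ∭_V (∇·F) dV = ∫_0^{2π} ∫_0^{1} ∫_0^{1} (9r^2 + 9z^2) · r dz dr dθ.

Inner (z from 0 to 1): 9r^3 + 3r.
Middle (r from 0 to 1): 15/4.
Outer (θ from 0 to 2π): 15π/2.

Therefore ∯_{∂V} F · n dS = 15π/2.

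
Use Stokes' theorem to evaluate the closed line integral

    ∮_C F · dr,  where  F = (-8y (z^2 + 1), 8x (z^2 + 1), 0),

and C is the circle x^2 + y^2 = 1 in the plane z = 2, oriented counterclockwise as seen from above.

Let S be the flat disk x^2 + y^2 ≤ 1 in the plane z = 2, with upward unit normal n̂ = ẑ. By Stokes' theorem,

    ∮_C F · dr = ∬_S (∇ × F) · n̂ dS = ∬_D (curl F)_z dA,

where D is the disk x^2 + y^2 ≤ 1.

Compute the curl of F = (-8y (z^2 + 1), 8x (z^2 + 1), 0):
    (∇ × F)_x = ∂F_z/∂y - ∂F_y/∂z = -16x z,
    (∇ × F)_y = ∂F_x/∂z - ∂F_z/∂x = -16y z,
    (∇ × F)_z = ∂F_y/∂x - ∂F_x/∂y = 16z^2 + 16.

On z = 2, (curl F)_z = 80.

Convert to polar (x = r cos θ, y = r sin θ, dA = r dr dθ); the integrand becomes 80, so

    ∬_D (curl F)_z dA = ∫_0^{2π} ∫_0^{1} (80) · r dr dθ.

Inner (r from 0 to 1): 40.
Outer (θ from 0 to 2π): 80π.

Therefore ∮_C F · dr = 80π.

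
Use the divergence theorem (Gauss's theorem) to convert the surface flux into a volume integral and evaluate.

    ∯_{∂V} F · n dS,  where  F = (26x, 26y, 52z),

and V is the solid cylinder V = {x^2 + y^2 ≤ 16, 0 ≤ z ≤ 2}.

By the divergence theorem,

    ∯_{∂V} F · n dS = ∭_V (∇ · F) dV.

Compute the divergence:
    ∇ · F = ∂F_x/∂x + ∂F_y/∂y + ∂F_z/∂z = 26 + 26 + 52 = 104.

In cylindrical coordinates, x = r cos(θ), y = r sin(θ), z = z, dV = r dr dθ dz, with 0 ≤ r ≤ 4, 0 ≤ θ ≤ 2π, 0 ≤ z ≤ 2.

The integrand, after substitution and multiplying by the volume element, becomes (104) · r, so

    ∭_V (∇·F) dV = ∫_0^{2π} ∫_0^{4} ∫_0^{2} (104) · r dz dr dθ.

Inner (z from 0 to 2): 208r.
Middle (r from 0 to 4): 1664.
Outer (θ from 0 to 2π): 3328π.

Therefore ∯_{∂V} F · n dS = 3328π.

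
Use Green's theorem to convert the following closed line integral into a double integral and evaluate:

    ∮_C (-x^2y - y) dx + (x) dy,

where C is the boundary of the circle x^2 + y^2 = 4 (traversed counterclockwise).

Green's theorem converts the closed line integral into a double integral over the enclosed region D:

    ∮_C P dx + Q dy = ∬_D (∂Q/∂x - ∂P/∂y) dA.

Here P = -x^2y - y, Q = x, so

    ∂Q/∂x = 1,    ∂P/∂y = -x^2 - 1,
    ∂Q/∂x - ∂P/∂y = x^2 + 2.

D is the region x^2 + y^2 ≤ 4. Evaluating the double integral:

In polar coordinates (x = r cos θ, y = r sin θ, dA = r dr dθ) the integrand becomes r^2cos(θ)^2 + 2, so

    ∬_D (x^2 + 2) dA = ∫_0^{2π} ∫_0^{2} (r^2cos(θ)^2 + 2) · r dr dθ.

Inner (r from 0 to 2): 4cos(θ)^2 + 4.
Outer (θ from 0 to 2π): 12π.

Therefore ∮_C P dx + Q dy = 12π.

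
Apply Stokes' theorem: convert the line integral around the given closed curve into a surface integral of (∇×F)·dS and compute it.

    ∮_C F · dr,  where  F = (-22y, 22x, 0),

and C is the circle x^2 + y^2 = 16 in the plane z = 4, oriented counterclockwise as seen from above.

Let S be the flat disk x^2 + y^2 ≤ 16 in the plane z = 4, with upward unit normal n̂ = ẑ. By Stokes' theorem,

    ∮_C F · dr = ∬_S (∇ × F) · n̂ dS = ∬_D (curl F)_z dA,

where D is the disk x^2 + y^2 ≤ 16.

Compute the curl of F = (-22y, 22x, 0):
    (∇ × F)_x = ∂F_z/∂y - ∂F_y/∂z = 0,
    (∇ × F)_y = ∂F_x/∂z - ∂F_z/∂x = 0,
    (∇ × F)_z = ∂F_y/∂x - ∂F_x/∂y = 44.

On z = 4, (curl F)_z = 44.

Convert to polar (x = r cos θ, y = r sin θ, dA = r dr dθ); the integrand becomes 44, so

    ∬_D (curl F)_z dA = ∫_0^{2π} ∫_0^{4} (44) · r dr dθ.

Inner (r from 0 to 4): 352.
Outer (θ from 0 to 2π): 704π.

Therefore ∮_C F · dr = 704π.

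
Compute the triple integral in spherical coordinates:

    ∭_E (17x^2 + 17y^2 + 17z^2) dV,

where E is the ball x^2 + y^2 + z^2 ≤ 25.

In spherical coordinates, x = ρ sin(φ) cos(θ), y = ρ sin(φ) sin(θ), z = ρ cos(φ), and dV = ρ^2 sin(φ) dρ dφ dθ.

The integrand becomes 17ρ^2, so

    ∭_E (17x^2 + 17y^2 + 17z^2) dV = ∫_{0}^{2π} ∫_{0}^{π} ∫_{0}^{5} (17ρ^2) · ρ^2 sin(φ) dρ dφ dθ.

Inner (ρ): 10625sin(φ).
Middle (φ): 21250.
Outer (θ): 42500π.

Therefore the triple integral equals 42500π.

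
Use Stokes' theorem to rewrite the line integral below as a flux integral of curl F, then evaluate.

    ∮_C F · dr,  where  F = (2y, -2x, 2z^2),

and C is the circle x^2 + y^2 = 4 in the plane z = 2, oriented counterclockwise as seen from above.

Let S be the flat disk x^2 + y^2 ≤ 4 in the plane z = 2, with upward unit normal n̂ = ẑ. By Stokes' theorem,

    ∮_C F · dr = ∬_S (∇ × F) · n̂ dS = ∬_D (curl F)_z dA,

where D is the disk x^2 + y^2 ≤ 4.

Compute the curl of F = (2y, -2x, 2z^2):
    (∇ × F)_x = ∂F_z/∂y - ∂F_y/∂z = 0,
    (∇ × F)_y = ∂F_x/∂z - ∂F_z/∂x = 0,
    (∇ × F)_z = ∂F_y/∂x - ∂F_x/∂y = -4.

On z = 2, (curl F)_z = -4.

Convert to polar (x = r cos θ, y = r sin θ, dA = r dr dθ); the integrand becomes -4, so

    ∬_D (curl F)_z dA = ∫_0^{2π} ∫_0^{2} (-4) · r dr dθ.

Inner (r from 0 to 2): -8.
Outer (θ from 0 to 2π): -16π.

Therefore ∮_C F · dr = -16π.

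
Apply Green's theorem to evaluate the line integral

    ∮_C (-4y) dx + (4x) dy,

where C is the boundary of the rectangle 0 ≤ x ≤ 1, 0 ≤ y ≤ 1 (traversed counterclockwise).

Green's theorem converts the closed line integral into a double integral over the enclosed region D:

    ∮_C P dx + Q dy = ∬_D (∂Q/∂x - ∂P/∂y) dA.

Here P = -4y, Q = 4x, so

    ∂Q/∂x = 4,    ∂P/∂y = -4,
    ∂Q/∂x - ∂P/∂y = 8.

D is the region 0 ≤ x ≤ 1, 0 ≤ y ≤ 1. Evaluating the double integral:

    ∬_D (8) dA = ∫_0^{1} ∫_0^{1} (8) dy dx.

Inner (y from 0 to 1): 8.
Outer (x from 0 to 1): 8.

Therefore ∮_C P dx + Q dy = 8.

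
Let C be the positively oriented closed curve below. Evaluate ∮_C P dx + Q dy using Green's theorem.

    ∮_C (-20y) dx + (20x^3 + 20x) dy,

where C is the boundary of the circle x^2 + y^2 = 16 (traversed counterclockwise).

Green's theorem converts the closed line integral into a double integral over the enclosed region D:

    ∮_C P dx + Q dy = ∬_D (∂Q/∂x - ∂P/∂y) dA.

Here P = -20y, Q = 20x^3 + 20x, so

    ∂Q/∂x = 60x^2 + 20,    ∂P/∂y = -20,
    ∂Q/∂x - ∂P/∂y = 60x^2 + 40.

D is the region x^2 + y^2 ≤ 16. Evaluating the double integral:

In polar coordinates (x = r cos θ, y = r sin θ, dA = r dr dθ) the integrand becomes 60r^2cos(θ)^2 + 40, so

    ∬_D (60x^2 + 40) dA = ∫_0^{2π} ∫_0^{4} (60r^2cos(θ)^2 + 40) · r dr dθ.

Inner (r from 0 to 4): 3840cos(θ)^2 + 320.
Outer (θ from 0 to 2π): 4480π.

Therefore ∮_C P dx + Q dy = 4480π.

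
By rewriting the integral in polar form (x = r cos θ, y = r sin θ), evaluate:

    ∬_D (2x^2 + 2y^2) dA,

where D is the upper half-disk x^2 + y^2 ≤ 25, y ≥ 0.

The region D is 0 ≤ r ≤ 5, 0 ≤ θ ≤ π in polar coordinates, where x = r cos(θ), y = r sin(θ), and dA = r dr dθ.

Under the substitution, the integrand becomes 2r^2, so

    ∬_D (2x^2 + 2y^2) dA = ∫_{0}^{π} ∫_{0}^{5} (2r^2) · r dr dθ.

Inner integral (in r): ∫_{0}^{5} (2r^2) · r dr = 625/2.

Outer integral (in θ): ∫_{0}^{π} (625/2) dθ = 625π/2.

Therefore ∬_D (2x^2 + 2y^2) dA = 625π/2.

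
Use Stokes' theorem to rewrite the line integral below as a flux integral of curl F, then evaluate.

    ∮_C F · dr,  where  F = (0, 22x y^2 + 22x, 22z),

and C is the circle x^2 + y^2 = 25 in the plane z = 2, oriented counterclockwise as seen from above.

Let S be the flat disk x^2 + y^2 ≤ 25 in the plane z = 2, with upward unit normal n̂ = ẑ. By Stokes' theorem,

    ∮_C F · dr = ∬_S (∇ × F) · n̂ dS = ∬_D (curl F)_z dA,

where D is the disk x^2 + y^2 ≤ 25.

Compute the curl of F = (0, 22x y^2 + 22x, 22z):
    (∇ × F)_x = ∂F_z/∂y - ∂F_y/∂z = 0,
    (∇ × F)_y = ∂F_x/∂z - ∂F_z/∂x = 0,
    (∇ × F)_z = ∂F_y/∂x - ∂F_x/∂y = 22y^2 + 22.

On z = 2, (curl F)_z = 22y^2 + 22.

Convert to polar (x = r cos θ, y = r sin θ, dA = r dr dθ); the integrand becomes 22r^2sin(θ)^2 + 22, so

    ∬_D (curl F)_z dA = ∫_0^{2π} ∫_0^{5} (22r^2sin(θ)^2 + 22) · r dr dθ.

Inner (r from 0 to 5): 6875sin(θ)^2/2 + 275.
Outer (θ from 0 to 2π): 7975π/2.

Therefore ∮_C F · dr = 7975π/2.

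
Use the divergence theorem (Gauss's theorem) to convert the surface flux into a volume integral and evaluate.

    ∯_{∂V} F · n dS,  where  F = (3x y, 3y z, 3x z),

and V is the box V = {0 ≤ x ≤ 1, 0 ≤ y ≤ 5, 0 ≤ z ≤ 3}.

By the divergence theorem,

    ∯_{∂V} F · n dS = ∭_V (∇ · F) dV.

Compute the divergence:
    ∇ · F = ∂F_x/∂x + ∂F_y/∂y + ∂F_z/∂z = 3y + 3z + 3x = 3x + 3y + 3z.

V is a rectangular box, so dV = dx dy dz with 0 ≤ x ≤ 1, 0 ≤ y ≤ 5, 0 ≤ z ≤ 3.

Integrate (3x + 3y + 3z) over V as an iterated integral:

    ∭_V (∇·F) dV = ∫_0^{1} ∫_0^{5} ∫_0^{3} (3x + 3y + 3z) dz dy dx.

Inner (z from 0 to 3): 9x + 9y + 27/2.
Middle (y from 0 to 5): 45x + 180.
Outer (x from 0 to 1): 405/2.

Therefore ∯_{∂V} F · n dS = 405/2.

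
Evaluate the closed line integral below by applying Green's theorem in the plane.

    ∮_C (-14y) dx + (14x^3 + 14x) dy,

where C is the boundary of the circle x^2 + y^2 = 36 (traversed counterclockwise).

Green's theorem converts the closed line integral into a double integral over the enclosed region D:

    ∮_C P dx + Q dy = ∬_D (∂Q/∂x - ∂P/∂y) dA.

Here P = -14y, Q = 14x^3 + 14x, so

    ∂Q/∂x = 42x^2 + 14,    ∂P/∂y = -14,
    ∂Q/∂x - ∂P/∂y = 42x^2 + 28.

D is the region x^2 + y^2 ≤ 36. Evaluating the double integral:

In polar coordinates (x = r cos θ, y = r sin θ, dA = r dr dθ) the integrand becomes 42r^2cos(θ)^2 + 28, so

    ∬_D (42x^2 + 28) dA = ∫_0^{2π} ∫_0^{6} (42r^2cos(θ)^2 + 28) · r dr dθ.

Inner (r from 0 to 6): 13608cos(θ)^2 + 504.
Outer (θ from 0 to 2π): 14616π.

Therefore ∮_C P dx + Q dy = 14616π.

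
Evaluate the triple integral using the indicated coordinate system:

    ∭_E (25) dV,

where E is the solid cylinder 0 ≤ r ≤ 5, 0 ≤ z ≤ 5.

In cylindrical coordinates, x = r cos(θ), y = r sin(θ), z = z, and dV = r dr dθ dz.

The integrand becomes 25, so

    ∭_E (25) dV = ∫_{0}^{2π} ∫_{0}^{5} ∫_{0}^{5} (25) · r dz dr dθ.

Inner (z): 125r.
Middle (r from 0 to 5): 3125/2.
Outer (θ): 3125π.

Therefore the triple integral equals 3125π.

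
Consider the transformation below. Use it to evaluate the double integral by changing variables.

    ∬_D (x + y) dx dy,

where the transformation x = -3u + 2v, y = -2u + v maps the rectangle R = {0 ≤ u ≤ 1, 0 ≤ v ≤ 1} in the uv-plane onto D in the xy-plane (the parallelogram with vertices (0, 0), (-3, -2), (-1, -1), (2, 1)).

Compute the Jacobian determinant of (x, y) with respect to (u, v):

    ∂(x,y)/∂(u,v) = | -3  2 | = (-3)(1) - (2)(-2) = 1.
                   | -2  1 |

Its absolute value is |J| = 1 (the area scaling factor).

Substituting x = -3u + 2v, y = -2u + v into the integrand,

    x + y → -5u + 3v,

so the integral becomes

    ∬_R (-5u + 3v) · |J| du dv = ∫_0^1 ∫_0^1 (-5u + 3v) dv du.

Inner (v): 3/2 - 5u.
Outer (u): -1.

Therefore ∬_D (x + y) dx dy = -1.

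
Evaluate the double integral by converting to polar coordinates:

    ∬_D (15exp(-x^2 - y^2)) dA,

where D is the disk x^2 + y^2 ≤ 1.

The region D is 0 ≤ r ≤ 1, 0 ≤ θ ≤ 2π in polar coordinates, where x = r cos(θ), y = r sin(θ), and dA = r dr dθ.

Under the substitution, the integrand becomes 15exp(-r^2), so

    ∬_D (15exp(-x^2 - y^2)) dA = ∫_{0}^{2π} ∫_{0}^{1} (15exp(-r^2)) · r dr dθ.

Inner integral (in r): ∫_{0}^{1} (15exp(-r^2)) · r dr = 15/2 - 15exp(-1)/2.

Outer integral (in θ): ∫_{0}^{2π} (15/2 - 15exp(-1)/2) dθ = -15π exp(-1) + 15π.

Therefore ∬_D (15exp(-x^2 - y^2)) dA = -15π exp(-1) + 15π.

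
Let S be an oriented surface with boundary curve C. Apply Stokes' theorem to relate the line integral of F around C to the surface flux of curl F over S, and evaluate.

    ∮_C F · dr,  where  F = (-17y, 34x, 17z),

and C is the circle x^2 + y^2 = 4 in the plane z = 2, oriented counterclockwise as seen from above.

Let S be the flat disk x^2 + y^2 ≤ 4 in the plane z = 2, with upward unit normal n̂ = ẑ. By Stokes' theorem,

    ∮_C F · dr = ∬_S (∇ × F) · n̂ dS = ∬_D (curl F)_z dA,

where D is the disk x^2 + y^2 ≤ 4.

Compute the curl of F = (-17y, 34x, 17z):
    (∇ × F)_x = ∂F_z/∂y - ∂F_y/∂z = 0,
    (∇ × F)_y = ∂F_x/∂z - ∂F_z/∂x = 0,
    (∇ × F)_z = ∂F_y/∂x - ∂F_x/∂y = 51.

On z = 2, (curl F)_z = 51.

Convert to polar (x = r cos θ, y = r sin θ, dA = r dr dθ); the integrand becomes 51, so

    ∬_D (curl F)_z dA = ∫_0^{2π} ∫_0^{2} (51) · r dr dθ.

Inner (r from 0 to 2): 102.
Outer (θ from 0 to 2π): 204π.

Therefore ∮_C F · dr = 204π.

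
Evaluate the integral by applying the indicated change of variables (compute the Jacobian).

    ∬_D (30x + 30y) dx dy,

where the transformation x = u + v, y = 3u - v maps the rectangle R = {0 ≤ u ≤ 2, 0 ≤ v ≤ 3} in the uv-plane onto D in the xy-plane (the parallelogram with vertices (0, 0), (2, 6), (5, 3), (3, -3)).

Compute the Jacobian determinant of (x, y) with respect to (u, v):

    ∂(x,y)/∂(u,v) = | 1  1 | = (1)(-1) - (1)(3) = -4.
                   | 3  -1 |

Its absolute value is |J| = 4 (the area scaling factor).

Substituting x = u + v, y = 3u - v into the integrand,

    30x + 30y → 120u,

so the integral becomes

    ∬_R (120u) · |J| du dv = ∫_0^2 ∫_0^3 (480u) dv du.

Inner (v): 1440u.
Outer (u): 2880.

Therefore ∬_D (30x + 30y) dx dy = 2880.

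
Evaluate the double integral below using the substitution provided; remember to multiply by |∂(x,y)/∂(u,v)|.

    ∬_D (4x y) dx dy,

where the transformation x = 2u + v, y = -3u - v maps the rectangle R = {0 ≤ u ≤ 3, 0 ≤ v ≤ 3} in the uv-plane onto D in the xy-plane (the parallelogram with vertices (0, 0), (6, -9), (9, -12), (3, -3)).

Compute the Jacobian determinant of (x, y) with respect to (u, v):

    ∂(x,y)/∂(u,v) = | 2  1 | = (2)(-1) - (1)(-3) = 1.
                   | -3  -1 |

Its absolute value is |J| = 1 (the area scaling factor).

Substituting x = 2u + v, y = -3u - v into the integrand,

    4x y → -24u^2 - 20u v - 4v^2,

so the integral becomes

    ∬_R (-24u^2 - 20u v - 4v^2) · |J| du dv = ∫_0^3 ∫_0^3 (-24u^2 - 20u v - 4v^2) dv du.

Inner (v): -72u^2 - 90u - 36.
Outer (u): -1161.

Therefore ∬_D (4x y) dx dy = -1161.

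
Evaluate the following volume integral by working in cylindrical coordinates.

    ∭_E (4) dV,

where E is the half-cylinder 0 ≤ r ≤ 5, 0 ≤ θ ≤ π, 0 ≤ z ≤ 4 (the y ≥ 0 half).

In cylindrical coordinates, x = r cos(θ), y = r sin(θ), z = z, and dV = r dr dθ dz.

The integrand becomes 4, so

    ∭_E (4) dV = ∫_{0}^{π} ∫_{0}^{5} ∫_{0}^{4} (4) · r dz dr dθ.

Inner (z): 16r.
Middle (r from 0 to 5): 200.
Outer (θ): 200π.

Therefore the triple integral equals 200π.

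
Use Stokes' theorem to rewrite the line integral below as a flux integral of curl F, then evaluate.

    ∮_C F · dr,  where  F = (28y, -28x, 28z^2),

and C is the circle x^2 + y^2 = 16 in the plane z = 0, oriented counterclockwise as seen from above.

Let S be the flat disk x^2 + y^2 ≤ 16 in the plane z = 0, with upward unit normal n̂ = ẑ. By Stokes' theorem,

    ∮_C F · dr = ∬_S (∇ × F) · n̂ dS = ∬_D (curl F)_z dA,

where D is the disk x^2 + y^2 ≤ 16.

Compute the curl of F = (28y, -28x, 28z^2):
    (∇ × F)_x = ∂F_z/∂y - ∂F_y/∂z = 0,
    (∇ × F)_y = ∂F_x/∂z - ∂F_z/∂x = 0,
    (∇ × F)_z = ∂F_y/∂x - ∂F_x/∂y = -56.

On z = 0, (curl F)_z = -56.

Convert to polar (x = r cos θ, y = r sin θ, dA = r dr dθ); the integrand becomes -56, so

    ∬_D (curl F)_z dA = ∫_0^{2π} ∫_0^{4} (-56) · r dr dθ.

Inner (r from 0 to 4): -448.
Outer (θ from 0 to 2π): -896π.

Therefore ∮_C F · dr = -896π.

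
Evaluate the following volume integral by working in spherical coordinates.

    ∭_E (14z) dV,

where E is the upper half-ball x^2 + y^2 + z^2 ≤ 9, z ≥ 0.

In spherical coordinates, x = ρ sin(φ) cos(θ), y = ρ sin(φ) sin(θ), z = ρ cos(φ), and dV = ρ^2 sin(φ) dρ dφ dθ.

The integrand becomes 14ρ cos(φ), so

    ∭_E (14z) dV = ∫_{0}^{2π} ∫_{0}^{π/2} ∫_{0}^{3} (14ρ cos(φ)) · ρ^2 sin(φ) dρ dφ dθ.

Inner (ρ): 567sin(2φ)/4.
Middle (φ): 567/4.
Outer (θ): 567π/2.

Therefore the triple integral equals 567π/2.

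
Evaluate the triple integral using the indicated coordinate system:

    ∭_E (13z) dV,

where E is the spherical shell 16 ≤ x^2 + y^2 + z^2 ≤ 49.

In spherical coordinates, x = ρ sin(φ) cos(θ), y = ρ sin(φ) sin(θ), z = ρ cos(φ), and dV = ρ^2 sin(φ) dρ dφ dθ.

The integrand becomes 13ρ cos(φ), so

    ∭_E (13z) dV = ∫_{0}^{2π} ∫_{0}^{π} ∫_{4}^{7} (13ρ cos(φ)) · ρ^2 sin(φ) dρ dφ dθ.

Inner (ρ): 27885sin(2φ)/8.
Middle (φ): 0.
Outer (θ): 0.

Therefore the triple integral equals 0.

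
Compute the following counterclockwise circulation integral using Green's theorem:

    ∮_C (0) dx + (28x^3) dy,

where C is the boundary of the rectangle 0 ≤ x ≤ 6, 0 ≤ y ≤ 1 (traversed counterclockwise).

Green's theorem converts the closed line integral into a double integral over the enclosed region D:

    ∮_C P dx + Q dy = ∬_D (∂Q/∂x - ∂P/∂y) dA.

Here P = 0, Q = 28x^3, so

    ∂Q/∂x = 84x^2,    ∂P/∂y = 0,
    ∂Q/∂x - ∂P/∂y = 84x^2.

D is the region 0 ≤ x ≤ 6, 0 ≤ y ≤ 1. Evaluating the double integral:

    ∬_D (84x^2) dA = ∫_0^{6} ∫_0^{1} (84x^2) dy dx.

Inner (y from 0 to 1): 84x^2.
Outer (x from 0 to 6): 6048.

Therefore ∮_C P dx + Q dy = 6048.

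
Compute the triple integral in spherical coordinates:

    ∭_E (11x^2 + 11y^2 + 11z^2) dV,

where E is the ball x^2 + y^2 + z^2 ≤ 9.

In spherical coordinates, x = ρ sin(φ) cos(θ), y = ρ sin(φ) sin(θ), z = ρ cos(φ), and dV = ρ^2 sin(φ) dρ dφ dθ.

The integrand becomes 11ρ^2, so

    ∭_E (11x^2 + 11y^2 + 11z^2) dV = ∫_{0}^{2π} ∫_{0}^{π} ∫_{0}^{3} (11ρ^2) · ρ^2 sin(φ) dρ dφ dθ.

Inner (ρ): 2673sin(φ)/5.
Middle (φ): 5346/5.
Outer (θ): 10692π/5.

Therefore the triple integral equals 10692π/5.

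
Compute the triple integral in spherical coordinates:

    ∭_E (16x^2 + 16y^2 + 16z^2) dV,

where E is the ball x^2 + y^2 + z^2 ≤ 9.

In spherical coordinates, x = ρ sin(φ) cos(θ), y = ρ sin(φ) sin(θ), z = ρ cos(φ), and dV = ρ^2 sin(φ) dρ dφ dθ.

The integrand becomes 16ρ^2, so

    ∭_E (16x^2 + 16y^2 + 16z^2) dV = ∫_{0}^{2π} ∫_{0}^{π} ∫_{0}^{3} (16ρ^2) · ρ^2 sin(φ) dρ dφ dθ.

Inner (ρ): 3888sin(φ)/5.
Middle (φ): 7776/5.
Outer (θ): 15552π/5.

Therefore the triple integral equals 15552π/5.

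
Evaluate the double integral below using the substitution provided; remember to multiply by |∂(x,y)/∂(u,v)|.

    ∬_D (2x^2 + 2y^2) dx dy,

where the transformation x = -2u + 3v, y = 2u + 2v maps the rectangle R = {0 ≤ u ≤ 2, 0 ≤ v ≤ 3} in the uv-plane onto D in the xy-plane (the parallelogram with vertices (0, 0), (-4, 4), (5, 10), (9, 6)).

Compute the Jacobian determinant of (x, y) with respect to (u, v):

    ∂(x,y)/∂(u,v) = | -2  3 | = (-2)(2) - (3)(2) = -10.
                   | 2  2 |

Its absolute value is |J| = 10 (the area scaling factor).

Substituting x = -2u + 3v, y = 2u + 2v into the integrand,

    2x^2 + 2y^2 → 16u^2 - 8u v + 26v^2,

so the integral becomes

    ∬_R (16u^2 - 8u v + 26v^2) · |J| du dv = ∫_0^2 ∫_0^3 (160u^2 - 80u v + 260v^2) dv du.

Inner (v): 480u^2 - 360u + 2340.
Outer (u): 5240.

Therefore ∬_D (2x^2 + 2y^2) dx dy = 5240.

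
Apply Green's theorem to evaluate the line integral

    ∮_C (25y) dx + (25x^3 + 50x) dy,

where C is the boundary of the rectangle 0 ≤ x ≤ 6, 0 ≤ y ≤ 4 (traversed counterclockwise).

Green's theorem converts the closed line integral into a double integral over the enclosed region D:

    ∮_C P dx + Q dy = ∬_D (∂Q/∂x - ∂P/∂y) dA.

Here P = 25y, Q = 25x^3 + 50x, so

    ∂Q/∂x = 75x^2 + 50,    ∂P/∂y = 25,
    ∂Q/∂x - ∂P/∂y = 75x^2 + 25.

D is the region 0 ≤ x ≤ 6, 0 ≤ y ≤ 4. Evaluating the double integral:

    ∬_D (75x^2 + 25) dA = ∫_0^{6} ∫_0^{4} (75x^2 + 25) dy dx.

Inner (y from 0 to 4): 300x^2 + 100.
Outer (x from 0 to 6): 22200.

Therefore ∮_C P dx + Q dy = 22200.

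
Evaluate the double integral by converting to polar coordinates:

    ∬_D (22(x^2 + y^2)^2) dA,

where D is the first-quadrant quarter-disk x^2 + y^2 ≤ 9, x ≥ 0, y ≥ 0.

The region D is 0 ≤ r ≤ 3, 0 ≤ θ ≤ π/2 in polar coordinates, where x = r cos(θ), y = r sin(θ), and dA = r dr dθ.

Under the substitution, the integrand becomes 22r^4, so

    ∬_D (22(x^2 + y^2)^2) dA = ∫_{0}^{π/2} ∫_{0}^{3} (22r^4) · r dr dθ.

Inner integral (in r): ∫_{0}^{3} (22r^4) · r dr = 2673.

Outer integral (in θ): ∫_{0}^{π/2} (2673) dθ = 2673π/2.

Therefore ∬_D (22(x^2 + y^2)^2) dA = 2673π/2.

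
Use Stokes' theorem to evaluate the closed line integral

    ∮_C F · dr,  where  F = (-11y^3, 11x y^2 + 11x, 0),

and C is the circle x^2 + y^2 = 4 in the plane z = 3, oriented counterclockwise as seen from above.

Let S be the flat disk x^2 + y^2 ≤ 4 in the plane z = 3, with upward unit normal n̂ = ẑ. By Stokes' theorem,

    ∮_C F · dr = ∬_S (∇ × F) · n̂ dS = ∬_D (curl F)_z dA,

where D is the disk x^2 + y^2 ≤ 4.

Compute the curl of F = (-11y^3, 11x y^2 + 11x, 0):
    (∇ × F)_x = ∂F_z/∂y - ∂F_y/∂z = 0,
    (∇ × F)_y = ∂F_x/∂z - ∂F_z/∂x = 0,
    (∇ × F)_z = ∂F_y/∂x - ∂F_x/∂y = 44y^2 + 11.

On z = 3, (curl F)_z = 44y^2 + 11.

Convert to polar (x = r cos θ, y = r sin θ, dA = r dr dθ); the integrand becomes 44r^2sin(θ)^2 + 11, so

    ∬_D (curl F)_z dA = ∫_0^{2π} ∫_0^{2} (44r^2sin(θ)^2 + 11) · r dr dθ.

Inner (r from 0 to 2): 176sin(θ)^2 + 22.
Outer (θ from 0 to 2π): 220π.

Therefore ∮_C F · dr = 220π.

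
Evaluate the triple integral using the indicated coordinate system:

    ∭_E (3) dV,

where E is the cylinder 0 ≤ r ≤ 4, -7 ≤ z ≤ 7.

In cylindrical coordinates, x = r cos(θ), y = r sin(θ), z = z, and dV = r dr dθ dz.

The integrand becomes 3, so

    ∭_E (3) dV = ∫_{0}^{2π} ∫_{0}^{4} ∫_{-7}^{7} (3) · r dz dr dθ.

Inner (z): 42r.
Middle (r from 0 to 4): 336.
Outer (θ): 672π.

Therefore the triple integral equals 672π.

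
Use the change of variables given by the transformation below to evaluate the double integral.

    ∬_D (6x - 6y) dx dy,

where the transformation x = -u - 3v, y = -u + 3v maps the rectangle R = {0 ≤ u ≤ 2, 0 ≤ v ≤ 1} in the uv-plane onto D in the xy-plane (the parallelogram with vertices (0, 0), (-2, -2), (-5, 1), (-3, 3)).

Compute the Jacobian determinant of (x, y) with respect to (u, v):

    ∂(x,y)/∂(u,v) = | -1  -3 | = (-1)(3) - (-3)(-1) = -6.
                   | -1  3 |

Its absolute value is |J| = 6 (the area scaling factor).

Substituting x = -u - 3v, y = -u + 3v into the integrand,

    6x - 6y → -36v,

so the integral becomes

    ∬_R (-36v) · |J| du dv = ∫_0^2 ∫_0^1 (-216v) dv du.

Inner (v): -108.
Outer (u): -216.

Therefore ∬_D (6x - 6y) dx dy = -216.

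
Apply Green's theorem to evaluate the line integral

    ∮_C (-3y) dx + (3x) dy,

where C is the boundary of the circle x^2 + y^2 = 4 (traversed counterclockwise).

Green's theorem converts the closed line integral into a double integral over the enclosed region D:

    ∮_C P dx + Q dy = ∬_D (∂Q/∂x - ∂P/∂y) dA.

Here P = -3y, Q = 3x, so

    ∂Q/∂x = 3,    ∂P/∂y = -3,
    ∂Q/∂x - ∂P/∂y = 6.

D is the region x^2 + y^2 ≤ 4. Evaluating the double integral:

In polar coordinates (x = r cos θ, y = r sin θ, dA = r dr dθ) the integrand becomes 6, so

    ∬_D (6) dA = ∫_0^{2π} ∫_0^{2} (6) · r dr dθ.

Inner (r from 0 to 2): 12.
Outer (θ from 0 to 2π): 24π.

Therefore ∮_C P dx + Q dy = 24π.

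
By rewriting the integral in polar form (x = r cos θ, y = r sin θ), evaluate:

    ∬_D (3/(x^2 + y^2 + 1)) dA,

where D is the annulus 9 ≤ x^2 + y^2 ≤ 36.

The region D is 3 ≤ r ≤ 6, 0 ≤ θ ≤ 2π in polar coordinates, where x = r cos(θ), y = r sin(θ), and dA = r dr dθ.

Under the substitution, the integrand becomes 3/(r^2 + 1), so

    ∬_D (3/(x^2 + y^2 + 1)) dA = ∫_{0}^{2π} ∫_{3}^{6} (3/(r^2 + 1)) · r dr dθ.

Inner integral (in r): ∫_{3}^{6} (3/(r^2 + 1)) · r dr = log(37sqrt(370)/100).

Outer integral (in θ): ∫_{0}^{2π} (log(37sqrt(370)/100)) dθ = log((37sqrt(370)/100)^(2π)).

Therefore ∬_D (3/(x^2 + y^2 + 1)) dA = log((37sqrt(370)/100)^(2π)).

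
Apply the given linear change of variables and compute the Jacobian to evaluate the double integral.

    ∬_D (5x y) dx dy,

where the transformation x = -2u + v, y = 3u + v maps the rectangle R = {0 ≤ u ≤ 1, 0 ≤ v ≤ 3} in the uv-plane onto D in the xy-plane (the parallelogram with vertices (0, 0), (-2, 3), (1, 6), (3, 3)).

Compute the Jacobian determinant of (x, y) with respect to (u, v):

    ∂(x,y)/∂(u,v) = | -2  1 | = (-2)(1) - (1)(3) = -5.
                   | 3  1 |

Its absolute value is |J| = 5 (the area scaling factor).

Substituting x = -2u + v, y = 3u + v into the integrand,

    5x y → -30u^2 + 5u v + 5v^2,

so the integral becomes

    ∬_R (-30u^2 + 5u v + 5v^2) · |J| du dv = ∫_0^1 ∫_0^3 (-150u^2 + 25u v + 25v^2) dv du.

Inner (v): -450u^2 + 225u/2 + 225.
Outer (u): 525/4.

Therefore ∬_D (5x y) dx dy = 525/4.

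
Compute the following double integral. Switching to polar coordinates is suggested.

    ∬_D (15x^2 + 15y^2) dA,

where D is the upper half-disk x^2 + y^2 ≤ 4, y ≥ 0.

The region D is 0 ≤ r ≤ 2, 0 ≤ θ ≤ π in polar coordinates, where x = r cos(θ), y = r sin(θ), and dA = r dr dθ.

Under the substitution, the integrand becomes 15r^2, so

    ∬_D (15x^2 + 15y^2) dA = ∫_{0}^{π} ∫_{0}^{2} (15r^2) · r dr dθ.

Inner integral (in r): ∫_{0}^{2} (15r^2) · r dr = 60.

Outer integral (in θ): ∫_{0}^{π} (60) dθ = 60π.

Therefore ∬_D (15x^2 + 15y^2) dA = 60π.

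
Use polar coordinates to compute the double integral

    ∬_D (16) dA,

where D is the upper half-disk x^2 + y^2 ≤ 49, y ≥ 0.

The region D is 0 ≤ r ≤ 7, 0 ≤ θ ≤ π in polar coordinates, where x = r cos(θ), y = r sin(θ), and dA = r dr dθ.

Under the substitution, the integrand becomes 16, so

    ∬_D (16) dA = ∫_{0}^{π} ∫_{0}^{7} (16) · r dr dθ.

Inner integral (in r): ∫_{0}^{7} (16) · r dr = 392.

Outer integral (in θ): ∫_{0}^{π} (392) dθ = 392π.

Therefore ∬_D (16) dA = 392π.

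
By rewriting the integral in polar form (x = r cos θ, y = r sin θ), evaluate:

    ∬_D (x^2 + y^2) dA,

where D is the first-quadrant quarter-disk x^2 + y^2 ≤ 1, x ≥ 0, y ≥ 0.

The region D is 0 ≤ r ≤ 1, 0 ≤ θ ≤ π/2 in polar coordinates, where x = r cos(θ), y = r sin(θ), and dA = r dr dθ.

Under the substitution, the integrand becomes r^2, so

    ∬_D (x^2 + y^2) dA = ∫_{0}^{π/2} ∫_{0}^{1} (r^2) · r dr dθ.

Inner integral (in r): ∫_{0}^{1} (r^2) · r dr = 1/4.

Outer integral (in θ): ∫_{0}^{π/2} (1/4) dθ = π/8.

Therefore ∬_D (x^2 + y^2) dA = π/8.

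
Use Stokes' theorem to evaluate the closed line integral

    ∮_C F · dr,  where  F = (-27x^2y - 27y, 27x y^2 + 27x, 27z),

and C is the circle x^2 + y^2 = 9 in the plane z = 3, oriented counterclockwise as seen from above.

Let S be the flat disk x^2 + y^2 ≤ 9 in the plane z = 3, with upward unit normal n̂ = ẑ. By Stokes' theorem,

    ∮_C F · dr = ∬_S (∇ × F) · n̂ dS = ∬_D (curl F)_z dA,

where D is the disk x^2 + y^2 ≤ 9.

Compute the curl of F = (-27x^2y - 27y, 27x y^2 + 27x, 27z):
    (∇ × F)_x = ∂F_z/∂y - ∂F_y/∂z = 0,
    (∇ × F)_y = ∂F_x/∂z - ∂F_z/∂x = 0,
    (∇ × F)_z = ∂F_y/∂x - ∂F_x/∂y = 27x^2 + 27y^2 + 54.

On z = 3, (curl F)_z = 27x^2 + 27y^2 + 54.

Convert to polar (x = r cos θ, y = r sin θ, dA = r dr dθ); the integrand becomes 27r^2 + 54, so

    ∬_D (curl F)_z dA = ∫_0^{2π} ∫_0^{3} (27r^2 + 54) · r dr dθ.

Inner (r from 0 to 3): 3159/4.
Outer (θ from 0 to 2π): 3159π/2.

Therefore ∮_C F · dr = 3159π/2.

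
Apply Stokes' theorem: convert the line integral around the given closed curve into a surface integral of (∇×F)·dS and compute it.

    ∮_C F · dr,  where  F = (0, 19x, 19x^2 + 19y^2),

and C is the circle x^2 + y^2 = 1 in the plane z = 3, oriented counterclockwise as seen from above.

Let S be the flat disk x^2 + y^2 ≤ 1 in the plane z = 3, with upward unit normal n̂ = ẑ. By Stokes' theorem,

    ∮_C F · dr = ∬_S (∇ × F) · n̂ dS = ∬_D (curl F)_z dA,

where D is the disk x^2 + y^2 ≤ 1.

Compute the curl of F = (0, 19x, 19x^2 + 19y^2):
    (∇ × F)_x = ∂F_z/∂y - ∂F_y/∂z = 38y,
    (∇ × F)_y = ∂F_x/∂z - ∂F_z/∂x = -38x,
    (∇ × F)_z = ∂F_y/∂x - ∂F_x/∂y = 19.

On z = 3, (curl F)_z = 19.

Convert to polar (x = r cos θ, y = r sin θ, dA = r dr dθ); the integrand becomes 19, so

    ∬_D (curl F)_z dA = ∫_0^{2π} ∫_0^{1} (19) · r dr dθ.

Inner (r from 0 to 1): 19/2.
Outer (θ from 0 to 2π): 19π.

Therefore ∮_C F · dr = 19π.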